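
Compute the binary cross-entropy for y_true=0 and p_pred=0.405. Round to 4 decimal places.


For y=0: Loss = -log(1-p)
= -log(1 - 0.405)
= -log(0.595)
= -(-0.5192)
= 0.5192

0.5192


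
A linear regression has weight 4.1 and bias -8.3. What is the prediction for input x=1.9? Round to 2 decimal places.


y = 4.1 * 1.9 + (-8.3)
= 7.79 + (-8.3)
= -0.51

-0.51


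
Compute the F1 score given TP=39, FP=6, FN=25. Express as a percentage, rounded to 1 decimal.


Precision = TP / (TP + FP) = 39 / 45 = 0.8667
Recall = TP / (TP + FN) = 39 / 64 = 0.6094
F1 = 2 * P * R / (P + R)
= 2 * 0.8667 * 0.6094 / (0.8667 + 0.6094)
= 1.0563 / 1.476
= 0.7156
As percentage: 71.6%

71.6


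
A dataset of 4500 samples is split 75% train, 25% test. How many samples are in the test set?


Train samples = 4500 * 75% = 3375
Test samples = 4500 - 3375
= 1125

1125


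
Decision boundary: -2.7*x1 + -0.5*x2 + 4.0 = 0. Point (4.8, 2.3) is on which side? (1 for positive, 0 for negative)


Compute -2.7 * 4.8 + -0.5 * 2.3 + 4.0
= -12.96 + -1.15 + 4.0
= -10.11
Since -10.11 < 0, the point is on the negative side.

0


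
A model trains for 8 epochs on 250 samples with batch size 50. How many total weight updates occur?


Iterations per epoch = 250 / 50 = 5
Total updates = iterations_per_epoch * epochs
= 5 * 8
= 40

40


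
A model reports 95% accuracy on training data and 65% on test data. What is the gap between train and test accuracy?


Gap = train_accuracy - test_accuracy
= 95 - 65
= 30%
This large gap strongly indicates overfitting.

30


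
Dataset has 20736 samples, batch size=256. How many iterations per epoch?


Iterations per epoch = dataset_size / batch_size
= 20736 / 256
= 81

81


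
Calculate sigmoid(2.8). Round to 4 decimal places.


sigmoid(z) = 1 / (1 + exp(-z))
exp(-(2.8)) = exp(-2.8) = 0.0608
1 + 0.0608 = 1.0608
1 / 1.0608 = 0.9427

0.9427


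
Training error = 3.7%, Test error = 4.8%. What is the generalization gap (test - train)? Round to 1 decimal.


Generalization gap = test_error - train_error
= 4.8 - 3.7
= 1.1%
A small gap suggests good generalization.

1.1


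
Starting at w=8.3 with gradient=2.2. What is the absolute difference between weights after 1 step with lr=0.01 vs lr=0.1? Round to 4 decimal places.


With lr=0.01: w_new = 8.3 - 0.01 * 2.2 = 8.278
With lr=0.1: w_new = 8.3 - 0.1 * 2.2 = 8.08
Absolute difference = |8.278 - 8.08|
= 0.1980

0.1980


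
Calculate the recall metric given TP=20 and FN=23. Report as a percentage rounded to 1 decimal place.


Recall = TP / (TP + FN) * 100
= 20 / (20 + 23)
= 20 / 43
= 0.4651
= 46.5%

46.5


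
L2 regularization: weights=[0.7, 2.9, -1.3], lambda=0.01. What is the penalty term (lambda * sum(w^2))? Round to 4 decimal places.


Squaring each weight:
0.7^2 = 0.49
2.9^2 = 8.41
(-1.3)^2 = 1.69
Sum of squares = 10.59
Penalty = 0.01 * 10.59 = 0.1059

0.1059


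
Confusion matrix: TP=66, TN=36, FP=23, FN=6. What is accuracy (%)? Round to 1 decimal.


Accuracy = (TP + TN) / (TP + TN + FP + FN) * 100
= (66 + 36) / (66 + 36 + 23 + 6)
= 102 / 131
= 0.7786
= 77.9%

77.9


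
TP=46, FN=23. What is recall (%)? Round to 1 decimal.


Recall = TP / (TP + FN) * 100
= 46 / (46 + 23)
= 46 / 69
= 0.6667
= 66.7%

66.7


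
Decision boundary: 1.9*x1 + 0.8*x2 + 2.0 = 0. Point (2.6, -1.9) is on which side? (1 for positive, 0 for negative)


Compute 1.9 * 2.6 + 0.8 * -1.9 + 2.0
= 4.94 + -1.52 + 2.0
= 5.42
Since 5.42 >= 0, the point is on the positive side.

1


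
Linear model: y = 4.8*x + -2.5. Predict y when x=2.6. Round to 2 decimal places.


y = 4.8 * 2.6 + (-2.5)
= 12.48 + (-2.5)
= 9.98

9.98


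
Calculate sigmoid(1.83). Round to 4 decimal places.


sigmoid(z) = 1 / (1 + exp(-z))
exp(-(1.83)) = exp(-1.83) = 0.1604
1 + 0.1604 = 1.1604
1 / 1.1604 = 0.8618

0.8618


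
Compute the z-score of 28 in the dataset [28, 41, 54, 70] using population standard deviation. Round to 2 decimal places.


Mean = (28 + 41 + 54 + 70) / 4 = 48.25
Variance = sum((x_i - mean)^2) / n = 242.1875
Std = sqrt(242.1875) = 15.5624
Z = (x - mean) / std
= (28 - 48.25) / 15.5624
= -20.25 / 15.5624
= -1.30

-1.30


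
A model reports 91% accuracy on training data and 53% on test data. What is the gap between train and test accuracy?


Gap = train_accuracy - test_accuracy
= 91 - 53
= 38%
This large gap strongly indicates overfitting.

38


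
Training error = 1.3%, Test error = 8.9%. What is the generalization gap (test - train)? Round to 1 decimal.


Generalization gap = test_error - train_error
= 8.9 - 1.3
= 7.6%
A moderate gap.

7.6


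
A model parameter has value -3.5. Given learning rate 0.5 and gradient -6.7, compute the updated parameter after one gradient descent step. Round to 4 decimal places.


w_new = w_old - lr * gradient
= -3.5 - 0.5 * -6.7
= -3.5 - (-3.35)
= -0.1500

-0.1500


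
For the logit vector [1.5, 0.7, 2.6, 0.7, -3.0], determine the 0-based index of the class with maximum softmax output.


Softmax is a monotonic transformation, so it preserves the argmax.
We need to find the index of the maximum logit.
Index 0: 1.5
Index 1: 0.7
Index 2: 2.6
Index 3: 0.7
Index 4: -3.0
Maximum logit = 2.6 at index 2

2


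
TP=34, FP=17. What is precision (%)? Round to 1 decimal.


Precision = TP / (TP + FP) * 100
= 34 / (34 + 17)
= 34 / 51
= 0.6667
= 66.7%

66.7


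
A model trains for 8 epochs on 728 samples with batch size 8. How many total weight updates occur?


Iterations per epoch = 728 / 8 = 91
Total updates = iterations_per_epoch * epochs
= 91 * 8
= 728

728


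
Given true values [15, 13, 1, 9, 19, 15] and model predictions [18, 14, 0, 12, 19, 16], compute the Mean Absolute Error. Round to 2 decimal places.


Absolute errors: [3, 1, 1, 3, 0, 1]
Sum of absolute errors = 9
MAE = 9 / 6 = 1.50

1.50


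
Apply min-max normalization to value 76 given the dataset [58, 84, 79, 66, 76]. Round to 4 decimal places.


Min = 58, Max = 84
Range = 84 - 58 = 26
Scaled = (x - min) / (max - min)
= (76 - 58) / 26
= 18 / 26
= 0.6923

0.6923


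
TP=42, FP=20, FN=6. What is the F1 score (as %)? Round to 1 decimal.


Precision = TP / (TP + FP) = 42 / 62 = 0.6774
Recall = TP / (TP + FN) = 42 / 48 = 0.875
F1 = 2 * P * R / (P + R)
= 2 * 0.6774 * 0.875 / (0.6774 + 0.875)
= 1.1855 / 1.5524
= 0.7636
As percentage: 76.4%

76.4


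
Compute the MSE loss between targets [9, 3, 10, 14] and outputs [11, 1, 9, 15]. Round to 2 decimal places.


Differences: [-2, 2, 1, -1]
Squared errors: [4, 4, 1, 1]
Sum of squared errors = 10
MSE = 10 / 4 = 2.50

2.50


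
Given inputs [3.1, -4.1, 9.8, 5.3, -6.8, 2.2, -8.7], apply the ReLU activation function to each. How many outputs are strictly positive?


ReLU(x) = max(0, x) for each element:
ReLU(3.1) = 3.1
ReLU(-4.1) = 0
ReLU(9.8) = 9.8
ReLU(5.3) = 5.3
ReLU(-6.8) = 0
ReLU(2.2) = 2.2
ReLU(-8.7) = 0
Active neurons (>0): 4

4


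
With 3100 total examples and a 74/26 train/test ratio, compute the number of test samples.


Train samples = 3100 * 74% = 2294
Test samples = 3100 - 2294
= 806

806


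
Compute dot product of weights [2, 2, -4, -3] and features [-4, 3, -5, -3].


Element-wise products:
2 * -4 = -8
2 * 3 = 6
-4 * -5 = 20
-3 * -3 = 9
Sum = -8 + 6 + 20 + 9
= 27

27


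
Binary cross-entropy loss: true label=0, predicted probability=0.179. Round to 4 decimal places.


For y=0: Loss = -log(1-p)
= -log(1 - 0.179)
= -log(0.821)
= -(-0.1972)
= 0.1972

0.1972


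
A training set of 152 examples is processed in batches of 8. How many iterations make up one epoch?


Iterations per epoch = dataset_size / batch_size
= 152 / 8
= 19

19


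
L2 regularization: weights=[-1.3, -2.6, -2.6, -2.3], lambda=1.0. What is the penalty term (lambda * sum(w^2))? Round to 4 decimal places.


Squaring each weight:
(-1.3)^2 = 1.69
(-2.6)^2 = 6.76
(-2.6)^2 = 6.76
(-2.3)^2 = 5.29
Sum of squares = 20.5
Penalty = 1.0 * 20.5 = 20.5000

20.5000


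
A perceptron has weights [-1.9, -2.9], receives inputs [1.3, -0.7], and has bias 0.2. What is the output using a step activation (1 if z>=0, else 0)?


z = w . x + b
= -1.9*1.3 + -2.9*-0.7 + 0.2
= -2.47 + 2.03 + 0.2
= -0.44 + 0.2
= -0.24
Since z = -0.24 < 0, output = 0

0


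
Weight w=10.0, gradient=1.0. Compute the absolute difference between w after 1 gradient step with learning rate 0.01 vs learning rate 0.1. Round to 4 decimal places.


With lr=0.01: w_new = 10.0 - 0.01 * 1.0 = 9.99
With lr=0.1: w_new = 10.0 - 0.1 * 1.0 = 9.9
Absolute difference = |9.99 - 9.9|
= 0.0900

0.0900


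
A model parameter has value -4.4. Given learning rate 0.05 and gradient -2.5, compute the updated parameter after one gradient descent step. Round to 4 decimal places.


w_new = w_old - lr * gradient
= -4.4 - 0.05 * -2.5
= -4.4 - (-0.125)
= -4.2750

-4.2750


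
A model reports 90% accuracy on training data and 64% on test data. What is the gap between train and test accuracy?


Gap = train_accuracy - test_accuracy
= 90 - 64
= 26%
This large gap strongly indicates overfitting.

26


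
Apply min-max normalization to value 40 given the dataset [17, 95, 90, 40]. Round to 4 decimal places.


Min = 17, Max = 95
Range = 95 - 17 = 78
Scaled = (x - min) / (max - min)
= (40 - 17) / 78
= 23 / 78
= 0.2949

0.2949


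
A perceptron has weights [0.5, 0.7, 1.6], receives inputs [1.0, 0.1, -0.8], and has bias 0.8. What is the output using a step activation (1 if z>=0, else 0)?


z = w . x + b
= 0.5*1.0 + 0.7*0.1 + 1.6*-0.8 + 0.8
= 0.5 + 0.07 + -1.28 + 0.8
= -0.71 + 0.8
= 0.09
Since z = 0.09 >= 0, output = 1

1


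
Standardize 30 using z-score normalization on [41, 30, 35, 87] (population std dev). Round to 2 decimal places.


Mean = (41 + 30 + 35 + 87) / 4 = 48.25
Variance = sum((x_i - mean)^2) / n = 515.6875
Std = sqrt(515.6875) = 22.7088
Z = (x - mean) / std
= (30 - 48.25) / 22.7088
= -18.25 / 22.7088
= -0.80

-0.80


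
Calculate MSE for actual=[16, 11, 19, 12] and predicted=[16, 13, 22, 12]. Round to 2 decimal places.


Differences: [0, -2, -3, 0]
Squared errors: [0, 4, 9, 0]
Sum of squared errors = 13
MSE = 13 / 4 = 3.25

3.25


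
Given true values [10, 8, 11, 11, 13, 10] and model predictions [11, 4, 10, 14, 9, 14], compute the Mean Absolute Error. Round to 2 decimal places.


Absolute errors: [1, 4, 1, 3, 4, 4]
Sum of absolute errors = 17
MAE = 17 / 6 = 2.83

2.83


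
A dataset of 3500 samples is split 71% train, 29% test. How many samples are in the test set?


Train samples = 3500 * 71% = 2485
Test samples = 3500 - 2485
= 1015

1015


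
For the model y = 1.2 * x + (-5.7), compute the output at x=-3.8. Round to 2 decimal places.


y = 1.2 * -3.8 + (-5.7)
= -4.56 + (-5.7)
= -10.26

-10.26


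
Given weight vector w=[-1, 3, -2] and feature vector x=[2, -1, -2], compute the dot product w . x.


Element-wise products:
-1 * 2 = -2
3 * -1 = -3
-2 * -2 = 4
Sum = -2 + -3 + 4
= -1

-1


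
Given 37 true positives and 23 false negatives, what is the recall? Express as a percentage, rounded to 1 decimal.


Recall = TP / (TP + FN) * 100
= 37 / (37 + 23)
= 37 / 60
= 0.6167
= 61.7%

61.7


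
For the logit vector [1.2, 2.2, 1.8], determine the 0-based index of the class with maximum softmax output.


Softmax is a monotonic transformation, so it preserves the argmax.
We need to find the index of the maximum logit.
Index 0: 1.2
Index 1: 2.2
Index 2: 1.8
Maximum logit = 2.2 at index 1

1


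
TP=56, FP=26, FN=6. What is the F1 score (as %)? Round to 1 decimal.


Precision = TP / (TP + FP) = 56 / 82 = 0.6829
Recall = TP / (TP + FN) = 56 / 62 = 0.9032
F1 = 2 * P * R / (P + R)
= 2 * 0.6829 * 0.9032 / (0.6829 + 0.9032)
= 1.2337 / 1.5862
= 0.7778
As percentage: 77.8%

77.8


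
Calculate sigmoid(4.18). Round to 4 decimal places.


sigmoid(z) = 1 / (1 + exp(-z))
exp(-(4.18)) = exp(-4.18) = 0.0153
1 + 0.0153 = 1.0153
1 / 1.0153 = 0.9849

0.9849


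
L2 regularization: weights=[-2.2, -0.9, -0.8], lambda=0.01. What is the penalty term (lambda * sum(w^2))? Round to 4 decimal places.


Squaring each weight:
(-2.2)^2 = 4.84
(-0.9)^2 = 0.81
(-0.8)^2 = 0.64
Sum of squares = 6.29
Penalty = 0.01 * 6.29 = 0.0629

0.0629


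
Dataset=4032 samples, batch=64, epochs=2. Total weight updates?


Iterations per epoch = 4032 / 64 = 63
Total updates = iterations_per_epoch * epochs
= 63 * 2
= 126

126


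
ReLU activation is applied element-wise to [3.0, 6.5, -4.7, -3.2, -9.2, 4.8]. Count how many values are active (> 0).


ReLU(x) = max(0, x) for each element:
ReLU(3.0) = 3.0
ReLU(6.5) = 6.5
ReLU(-4.7) = 0
ReLU(-3.2) = 0
ReLU(-9.2) = 0
ReLU(4.8) = 4.8
Active neurons (>0): 3

3


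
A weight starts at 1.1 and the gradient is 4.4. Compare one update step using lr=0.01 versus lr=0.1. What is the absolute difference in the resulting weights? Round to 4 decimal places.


With lr=0.01: w_new = 1.1 - 0.01 * 4.4 = 1.056
With lr=0.1: w_new = 1.1 - 0.1 * 4.4 = 0.66
Absolute difference = |1.056 - 0.66|
= 0.3960

0.3960


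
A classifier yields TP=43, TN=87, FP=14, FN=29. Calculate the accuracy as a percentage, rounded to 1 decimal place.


Accuracy = (TP + TN) / (TP + TN + FP + FN) * 100
= (43 + 87) / (43 + 87 + 14 + 29)
= 130 / 173
= 0.7514
= 75.1%

75.1


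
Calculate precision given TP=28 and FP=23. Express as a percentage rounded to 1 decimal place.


Precision = TP / (TP + FP) * 100
= 28 / (28 + 23)
= 28 / 51
= 0.549
= 54.9%

54.9


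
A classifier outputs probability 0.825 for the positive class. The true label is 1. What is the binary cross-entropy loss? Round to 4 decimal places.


For y=1: Loss = -log(p)
= -log(0.825)
= -(-0.1924)
= 0.1924

0.1924


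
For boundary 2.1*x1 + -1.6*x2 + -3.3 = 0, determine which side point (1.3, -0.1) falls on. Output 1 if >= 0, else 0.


Compute 2.1 * 1.3 + -1.6 * -0.1 + -3.3
= 2.73 + 0.16 + -3.3
= -0.41
Since -0.41 < 0, the point is on the negative side.

0


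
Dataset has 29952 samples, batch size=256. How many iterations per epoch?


Iterations per epoch = dataset_size / batch_size
= 29952 / 256
= 117

117


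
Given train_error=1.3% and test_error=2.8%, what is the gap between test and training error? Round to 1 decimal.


Generalization gap = test_error - train_error
= 2.8 - 1.3
= 1.5%
A small gap suggests good generalization.

1.5


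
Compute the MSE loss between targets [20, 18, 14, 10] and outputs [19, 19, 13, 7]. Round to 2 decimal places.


Differences: [1, -1, 1, 3]
Squared errors: [1, 1, 1, 9]
Sum of squared errors = 12
MSE = 12 / 4 = 3.00

3.00


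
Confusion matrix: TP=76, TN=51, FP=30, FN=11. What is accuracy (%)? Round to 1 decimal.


Accuracy = (TP + TN) / (TP + TN + FP + FN) * 100
= (76 + 51) / (76 + 51 + 30 + 11)
= 127 / 168
= 0.756
= 75.6%

75.6


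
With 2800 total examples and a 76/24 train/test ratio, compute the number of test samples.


Train samples = 2800 * 76% = 2128
Test samples = 2800 - 2128
= 672

672


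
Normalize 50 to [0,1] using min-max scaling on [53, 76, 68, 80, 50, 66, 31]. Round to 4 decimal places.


Min = 31, Max = 80
Range = 80 - 31 = 49
Scaled = (x - min) / (max - min)
= (50 - 31) / 49
= 19 / 49
= 0.3878

0.3878


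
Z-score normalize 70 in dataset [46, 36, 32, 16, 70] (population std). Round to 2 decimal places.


Mean = (46 + 36 + 32 + 16 + 70) / 5 = 40.0
Variance = sum((x_i - mean)^2) / n = 318.4
Std = sqrt(318.4) = 17.8438
Z = (x - mean) / std
= (70 - 40.0) / 17.8438
= 30.0 / 17.8438
= 1.68

1.68


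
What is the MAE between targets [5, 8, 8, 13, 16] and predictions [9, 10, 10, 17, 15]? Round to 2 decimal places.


Absolute errors: [4, 2, 2, 4, 1]
Sum of absolute errors = 13
MAE = 13 / 5 = 2.60

2.60


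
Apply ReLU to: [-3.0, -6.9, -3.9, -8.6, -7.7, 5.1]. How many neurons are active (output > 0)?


ReLU(x) = max(0, x) for each element:
ReLU(-3.0) = 0
ReLU(-6.9) = 0
ReLU(-3.9) = 0
ReLU(-8.6) = 0
ReLU(-7.7) = 0
ReLU(5.1) = 5.1
Active neurons (>0): 1

1


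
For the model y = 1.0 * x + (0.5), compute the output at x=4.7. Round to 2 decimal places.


y = 1.0 * 4.7 + (0.5)
= 4.7 + (0.5)
= 5.20

5.20


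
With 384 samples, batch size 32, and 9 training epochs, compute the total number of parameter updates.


Iterations per epoch = 384 / 32 = 12
Total updates = iterations_per_epoch * epochs
= 12 * 9
= 108

108


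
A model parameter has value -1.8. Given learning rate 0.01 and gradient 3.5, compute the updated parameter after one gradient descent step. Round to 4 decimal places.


w_new = w_old - lr * gradient
= -1.8 - 0.01 * 3.5
= -1.8 - (0.035)
= -1.8350

-1.8350


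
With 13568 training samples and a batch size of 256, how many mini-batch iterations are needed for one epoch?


Iterations per epoch = dataset_size / batch_size
= 13568 / 256
= 53

53


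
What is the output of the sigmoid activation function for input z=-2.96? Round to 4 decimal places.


sigmoid(z) = 1 / (1 + exp(-z))
exp(-(-2.96)) = exp(2.96) = 19.298
1 + 19.298 = 20.298
1 / 20.298 = 0.0493

0.0493


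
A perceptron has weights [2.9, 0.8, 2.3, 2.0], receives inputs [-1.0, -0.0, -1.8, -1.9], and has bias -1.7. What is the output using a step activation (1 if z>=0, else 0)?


z = w . x + b
= 2.9*-1.0 + 0.8*-0.0 + 2.3*-1.8 + 2.0*-1.9 + -1.7
= -2.9 + -0.0 + -4.14 + -3.8 + -1.7
= -10.84 + -1.7
= -12.54
Since z = -12.54 < 0, output = 0

0


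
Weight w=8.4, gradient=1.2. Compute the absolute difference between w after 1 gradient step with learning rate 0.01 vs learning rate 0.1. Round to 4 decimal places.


With lr=0.01: w_new = 8.4 - 0.01 * 1.2 = 8.388
With lr=0.1: w_new = 8.4 - 0.1 * 1.2 = 8.28
Absolute difference = |8.388 - 8.28|
= 0.1080

0.1080


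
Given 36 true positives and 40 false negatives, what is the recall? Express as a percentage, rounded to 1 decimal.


Recall = TP / (TP + FN) * 100
= 36 / (36 + 40)
= 36 / 76
= 0.4737
= 47.4%

47.4


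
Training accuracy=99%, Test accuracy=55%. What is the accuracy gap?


Gap = train_accuracy - test_accuracy
= 99 - 55
= 44%
This large gap strongly indicates overfitting.

44


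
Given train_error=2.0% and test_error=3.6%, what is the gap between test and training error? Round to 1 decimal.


Generalization gap = test_error - train_error
= 3.6 - 2.0
= 1.6%
A small gap suggests good generalization.

1.6


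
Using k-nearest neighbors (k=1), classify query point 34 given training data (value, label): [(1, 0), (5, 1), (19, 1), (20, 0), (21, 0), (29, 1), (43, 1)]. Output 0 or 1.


Distances from query 34:
Point 29 (class 1): distance = 5
K=1 nearest neighbors: classes = [1]
Votes for class 1: 1 / 1
Majority vote => class 1

1


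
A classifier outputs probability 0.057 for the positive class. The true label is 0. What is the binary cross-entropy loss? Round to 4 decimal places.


For y=0: Loss = -log(1-p)
= -log(1 - 0.057)
= -log(0.943)
= -(-0.0587)
= 0.0587

0.0587


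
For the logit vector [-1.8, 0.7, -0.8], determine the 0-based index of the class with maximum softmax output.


Softmax is a monotonic transformation, so it preserves the argmax.
We need to find the index of the maximum logit.
Index 0: -1.8
Index 1: 0.7
Index 2: -0.8
Maximum logit = 0.7 at index 1

1


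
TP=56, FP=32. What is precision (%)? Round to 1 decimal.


Precision = TP / (TP + FP) * 100
= 56 / (56 + 32)
= 56 / 88
= 0.6364
= 63.6%

63.6


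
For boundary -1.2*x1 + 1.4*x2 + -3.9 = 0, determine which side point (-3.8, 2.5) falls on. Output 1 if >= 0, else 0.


Compute -1.2 * -3.8 + 1.4 * 2.5 + -3.9
= 4.56 + 3.5 + -3.9
= 4.16
Since 4.16 >= 0, the point is on the positive side.

1


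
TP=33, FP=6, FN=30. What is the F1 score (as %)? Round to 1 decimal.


Precision = TP / (TP + FP) = 33 / 39 = 0.8462
Recall = TP / (TP + FN) = 33 / 63 = 0.5238
F1 = 2 * P * R / (P + R)
= 2 * 0.8462 * 0.5238 / (0.8462 + 0.5238)
= 0.8864 / 1.37
= 0.6471
As percentage: 64.7%

64.7


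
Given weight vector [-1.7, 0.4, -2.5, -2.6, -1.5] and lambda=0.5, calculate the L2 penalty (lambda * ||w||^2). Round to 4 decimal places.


Squaring each weight:
(-1.7)^2 = 2.89
0.4^2 = 0.16
(-2.5)^2 = 6.25
(-2.6)^2 = 6.76
(-1.5)^2 = 2.25
Sum of squares = 18.31
Penalty = 0.5 * 18.31 = 9.1550

9.1550


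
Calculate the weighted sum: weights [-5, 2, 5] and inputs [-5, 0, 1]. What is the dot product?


Element-wise products:
-5 * -5 = 25
2 * 0 = 0
5 * 1 = 5
Sum = 25 + 0 + 5
= 30

30


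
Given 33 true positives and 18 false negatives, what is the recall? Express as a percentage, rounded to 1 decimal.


Recall = TP / (TP + FN) * 100
= 33 / (33 + 18)
= 33 / 51
= 0.6471
= 64.7%

64.7


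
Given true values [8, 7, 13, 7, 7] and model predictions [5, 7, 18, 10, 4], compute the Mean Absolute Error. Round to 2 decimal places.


Absolute errors: [3, 0, 5, 3, 3]
Sum of absolute errors = 14
MAE = 14 / 5 = 2.80

2.80


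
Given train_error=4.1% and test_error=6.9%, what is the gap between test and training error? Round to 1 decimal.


Generalization gap = test_error - train_error
= 6.9 - 4.1
= 2.8%
A moderate gap.

2.8


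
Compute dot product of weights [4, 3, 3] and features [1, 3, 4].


Element-wise products:
4 * 1 = 4
3 * 3 = 9
3 * 4 = 12
Sum = 4 + 9 + 12
= 25

25


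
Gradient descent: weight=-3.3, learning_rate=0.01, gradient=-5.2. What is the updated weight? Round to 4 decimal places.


w_new = w_old - lr * gradient
= -3.3 - 0.01 * -5.2
= -3.3 - (-0.052)
= -3.2480

-3.2480


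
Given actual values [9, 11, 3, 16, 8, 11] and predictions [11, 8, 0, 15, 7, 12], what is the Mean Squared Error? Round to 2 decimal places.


Differences: [-2, 3, 3, 1, 1, -1]
Squared errors: [4, 9, 9, 1, 1, 1]
Sum of squared errors = 25
MSE = 25 / 6 = 4.17

4.17


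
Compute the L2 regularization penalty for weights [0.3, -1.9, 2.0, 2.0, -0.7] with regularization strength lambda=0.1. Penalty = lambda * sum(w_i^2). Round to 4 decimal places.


Squaring each weight:
0.3^2 = 0.09
(-1.9)^2 = 3.61
2.0^2 = 4.0
2.0^2 = 4.0
(-0.7)^2 = 0.49
Sum of squares = 12.19
Penalty = 0.1 * 12.19 = 1.2190

1.2190


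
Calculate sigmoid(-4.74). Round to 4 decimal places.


sigmoid(z) = 1 / (1 + exp(-z))
exp(-(-4.74)) = exp(4.74) = 114.4342
1 + 114.4342 = 115.4342
1 / 115.4342 = 0.0087

0.0087


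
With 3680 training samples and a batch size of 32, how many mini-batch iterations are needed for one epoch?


Iterations per epoch = dataset_size / batch_size
= 3680 / 32
= 115

115


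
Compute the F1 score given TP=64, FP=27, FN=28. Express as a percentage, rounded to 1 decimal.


Precision = TP / (TP + FP) = 64 / 91 = 0.7033
Recall = TP / (TP + FN) = 64 / 92 = 0.6957
F1 = 2 * P * R / (P + R)
= 2 * 0.7033 * 0.6957 / (0.7033 + 0.6957)
= 0.9785 / 1.3989
= 0.6995
As percentage: 69.9%

69.9


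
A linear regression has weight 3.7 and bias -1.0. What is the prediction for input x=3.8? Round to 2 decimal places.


y = 3.7 * 3.8 + (-1.0)
= 14.06 + (-1.0)
= 13.06

13.06


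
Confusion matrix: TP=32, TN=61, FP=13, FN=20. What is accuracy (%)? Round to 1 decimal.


Accuracy = (TP + TN) / (TP + TN + FP + FN) * 100
= (32 + 61) / (32 + 61 + 13 + 20)
= 93 / 126
= 0.7381
= 73.8%

73.8


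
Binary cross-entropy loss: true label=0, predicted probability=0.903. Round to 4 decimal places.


For y=0: Loss = -log(1-p)
= -log(1 - 0.903)
= -log(0.097)
= -(-2.333)
= 2.3330

2.3330


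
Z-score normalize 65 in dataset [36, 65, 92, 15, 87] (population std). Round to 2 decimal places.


Mean = (36 + 65 + 92 + 15 + 87) / 5 = 59.0
Variance = sum((x_i - mean)^2) / n = 874.8
Std = sqrt(874.8) = 29.577
Z = (x - mean) / std
= (65 - 59.0) / 29.577
= 6.0 / 29.577
= 0.20

0.20


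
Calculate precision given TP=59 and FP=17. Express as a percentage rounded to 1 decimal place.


Precision = TP / (TP + FP) * 100
= 59 / (59 + 17)
= 59 / 76
= 0.7763
= 77.6%

77.6


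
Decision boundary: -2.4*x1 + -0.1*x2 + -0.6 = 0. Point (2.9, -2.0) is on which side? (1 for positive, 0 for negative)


Compute -2.4 * 2.9 + -0.1 * -2.0 + -0.6
= -6.96 + 0.2 + -0.6
= -7.36
Since -7.36 < 0, the point is on the negative side.

0


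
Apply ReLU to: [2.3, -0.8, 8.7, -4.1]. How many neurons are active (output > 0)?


ReLU(x) = max(0, x) for each element:
ReLU(2.3) = 2.3
ReLU(-0.8) = 0
ReLU(8.7) = 8.7
ReLU(-4.1) = 0
Active neurons (>0): 2

2


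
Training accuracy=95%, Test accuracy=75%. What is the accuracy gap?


Gap = train_accuracy - test_accuracy
= 95 - 75
= 20%
This gap suggests the model is overfitting.

20


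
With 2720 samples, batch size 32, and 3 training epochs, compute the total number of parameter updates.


Iterations per epoch = 2720 / 32 = 85
Total updates = iterations_per_epoch * epochs
= 85 * 3
= 255

255


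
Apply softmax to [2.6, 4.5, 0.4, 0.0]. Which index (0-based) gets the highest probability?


Softmax is a monotonic transformation, so it preserves the argmax.
We need to find the index of the maximum logit.
Index 0: 2.6
Index 1: 4.5
Index 2: 0.4
Index 3: 0.0
Maximum logit = 4.5 at index 1

1


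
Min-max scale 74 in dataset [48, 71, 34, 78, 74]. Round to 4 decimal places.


Min = 34, Max = 78
Range = 78 - 34 = 44
Scaled = (x - min) / (max - min)
= (74 - 34) / 44
= 40 / 44
= 0.9091

0.9091


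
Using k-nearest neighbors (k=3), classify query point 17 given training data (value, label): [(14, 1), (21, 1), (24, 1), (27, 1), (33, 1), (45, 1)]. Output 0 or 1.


Distances from query 17:
Point 14 (class 1): distance = 3
Point 21 (class 1): distance = 4
Point 24 (class 1): distance = 7
K=3 nearest neighbors: classes = [1, 1, 1]
Votes for class 1: 3 / 3
Majority vote => class 1

1


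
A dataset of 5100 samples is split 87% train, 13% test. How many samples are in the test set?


Train samples = 5100 * 87% = 4437
Test samples = 5100 - 4437
= 663

663


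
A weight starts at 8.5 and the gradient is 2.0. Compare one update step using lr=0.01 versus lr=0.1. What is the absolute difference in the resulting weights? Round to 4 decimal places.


With lr=0.01: w_new = 8.5 - 0.01 * 2.0 = 8.48
With lr=0.1: w_new = 8.5 - 0.1 * 2.0 = 8.3
Absolute difference = |8.48 - 8.3|
= 0.1800

0.1800


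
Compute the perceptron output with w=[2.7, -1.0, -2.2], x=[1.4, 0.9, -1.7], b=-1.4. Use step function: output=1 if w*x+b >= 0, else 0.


z = w . x + b
= 2.7*1.4 + -1.0*0.9 + -2.2*-1.7 + -1.4
= 3.78 + -0.9 + 3.74 + -1.4
= 6.62 + -1.4
= 5.22
Since z = 5.22 >= 0, output = 1

1


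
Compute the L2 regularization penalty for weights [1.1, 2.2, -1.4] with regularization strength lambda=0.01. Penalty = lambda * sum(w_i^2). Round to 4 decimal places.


Squaring each weight:
1.1^2 = 1.21
2.2^2 = 4.84
(-1.4)^2 = 1.96
Sum of squares = 8.01
Penalty = 0.01 * 8.01 = 0.0801

0.0801


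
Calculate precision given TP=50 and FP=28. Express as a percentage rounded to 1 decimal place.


Precision = TP / (TP + FP) * 100
= 50 / (50 + 28)
= 50 / 78
= 0.641
= 64.1%

64.1


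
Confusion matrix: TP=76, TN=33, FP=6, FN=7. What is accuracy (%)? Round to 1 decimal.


Accuracy = (TP + TN) / (TP + TN + FP + FN) * 100
= (76 + 33) / (76 + 33 + 6 + 7)
= 109 / 122
= 0.8934
= 89.3%

89.3


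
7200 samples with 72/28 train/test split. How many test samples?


Train samples = 7200 * 72% = 5184
Test samples = 7200 - 5184
= 2016

2016


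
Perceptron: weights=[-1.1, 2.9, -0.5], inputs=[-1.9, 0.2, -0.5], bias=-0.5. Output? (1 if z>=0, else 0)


z = w . x + b
= -1.1*-1.9 + 2.9*0.2 + -0.5*-0.5 + -0.5
= 2.09 + 0.58 + 0.25 + -0.5
= 2.92 + -0.5
= 2.42
Since z = 2.42 >= 0, output = 1

1


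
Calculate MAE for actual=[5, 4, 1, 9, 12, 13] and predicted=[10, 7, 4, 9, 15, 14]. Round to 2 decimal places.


Absolute errors: [5, 3, 3, 0, 3, 1]
Sum of absolute errors = 15
MAE = 15 / 6 = 2.50

2.50


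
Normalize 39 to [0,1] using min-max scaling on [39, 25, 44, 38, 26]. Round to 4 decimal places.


Min = 25, Max = 44
Range = 44 - 25 = 19
Scaled = (x - min) / (max - min)
= (39 - 25) / 19
= 14 / 19
= 0.7368

0.7368


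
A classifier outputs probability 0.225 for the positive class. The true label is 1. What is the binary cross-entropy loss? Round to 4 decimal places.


For y=1: Loss = -log(p)
= -log(0.225)
= -(-1.4917)
= 1.4917

1.4917


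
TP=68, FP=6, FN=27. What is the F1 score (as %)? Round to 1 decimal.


Precision = TP / (TP + FP) = 68 / 74 = 0.9189
Recall = TP / (TP + FN) = 68 / 95 = 0.7158
F1 = 2 * P * R / (P + R)
= 2 * 0.9189 * 0.7158 / (0.9189 + 0.7158)
= 1.3155 / 1.6347
= 0.8047
As percentage: 80.5%

80.5


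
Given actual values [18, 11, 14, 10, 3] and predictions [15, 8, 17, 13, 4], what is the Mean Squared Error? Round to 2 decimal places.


Differences: [3, 3, -3, -3, -1]
Squared errors: [9, 9, 9, 9, 1]
Sum of squared errors = 37
MSE = 37 / 5 = 7.40

7.40


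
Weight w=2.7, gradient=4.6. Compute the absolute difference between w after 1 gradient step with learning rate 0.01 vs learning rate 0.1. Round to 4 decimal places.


With lr=0.01: w_new = 2.7 - 0.01 * 4.6 = 2.654
With lr=0.1: w_new = 2.7 - 0.1 * 4.6 = 2.24
Absolute difference = |2.654 - 2.24|
= 0.4140

0.4140


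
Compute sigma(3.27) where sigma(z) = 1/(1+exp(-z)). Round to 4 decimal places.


sigmoid(z) = 1 / (1 + exp(-z))
exp(-(3.27)) = exp(-3.27) = 0.038
1 + 0.038 = 1.038
1 / 1.038 = 0.9634

0.9634


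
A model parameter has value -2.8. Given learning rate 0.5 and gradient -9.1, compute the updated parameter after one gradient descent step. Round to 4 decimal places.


w_new = w_old - lr * gradient
= -2.8 - 0.5 * -9.1
= -2.8 - (-4.55)
= 1.7500

1.7500


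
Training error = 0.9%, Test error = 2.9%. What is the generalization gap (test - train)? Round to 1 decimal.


Generalization gap = test_error - train_error
= 2.9 - 0.9
= 2.0%
A moderate gap.

2.0


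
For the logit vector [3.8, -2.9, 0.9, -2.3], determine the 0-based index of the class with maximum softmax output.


Softmax is a monotonic transformation, so it preserves the argmax.
We need to find the index of the maximum logit.
Index 0: 3.8
Index 1: -2.9
Index 2: 0.9
Index 3: -2.3
Maximum logit = 3.8 at index 0

0


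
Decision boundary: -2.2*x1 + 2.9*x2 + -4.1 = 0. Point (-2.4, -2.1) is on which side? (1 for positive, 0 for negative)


Compute -2.2 * -2.4 + 2.9 * -2.1 + -4.1
= 5.28 + -6.09 + -4.1
= -4.91
Since -4.91 < 0, the point is on the negative side.

0


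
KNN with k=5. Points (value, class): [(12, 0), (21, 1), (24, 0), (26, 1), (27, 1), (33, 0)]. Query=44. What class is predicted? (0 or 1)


Distances from query 44:
Point 33 (class 0): distance = 11
Point 27 (class 1): distance = 17
Point 26 (class 1): distance = 18
Point 24 (class 0): distance = 20
Point 21 (class 1): distance = 23
K=5 nearest neighbors: classes = [0, 1, 1, 0, 1]
Votes for class 1: 3 / 5
Majority vote => class 1

1


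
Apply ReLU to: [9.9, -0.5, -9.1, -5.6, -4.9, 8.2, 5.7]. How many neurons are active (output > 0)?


ReLU(x) = max(0, x) for each element:
ReLU(9.9) = 9.9
ReLU(-0.5) = 0
ReLU(-9.1) = 0
ReLU(-5.6) = 0
ReLU(-4.9) = 0
ReLU(8.2) = 8.2
ReLU(5.7) = 5.7
Active neurons (>0): 3

3


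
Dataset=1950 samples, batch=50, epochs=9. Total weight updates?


Iterations per epoch = 1950 / 50 = 39
Total updates = iterations_per_epoch * epochs
= 39 * 9
= 351

351


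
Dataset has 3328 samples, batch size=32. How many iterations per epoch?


Iterations per epoch = dataset_size / batch_size
= 3328 / 32
= 104

104


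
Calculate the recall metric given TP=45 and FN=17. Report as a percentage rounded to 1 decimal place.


Recall = TP / (TP + FN) * 100
= 45 / (45 + 17)
= 45 / 62
= 0.7258
= 72.6%

72.6


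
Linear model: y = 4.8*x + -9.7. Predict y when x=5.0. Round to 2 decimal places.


y = 4.8 * 5.0 + (-9.7)
= 24.0 + (-9.7)
= 14.30

14.30


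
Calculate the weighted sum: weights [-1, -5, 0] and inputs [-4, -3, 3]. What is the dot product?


Element-wise products:
-1 * -4 = 4
-5 * -3 = 15
0 * 3 = 0
Sum = 4 + 15 + 0
= 19

19


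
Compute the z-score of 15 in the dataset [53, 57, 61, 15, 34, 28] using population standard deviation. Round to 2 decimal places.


Mean = (53 + 57 + 61 + 15 + 34 + 28) / 6 = 41.3333
Variance = sum((x_i - mean)^2) / n = 282.2222
Std = sqrt(282.2222) = 16.7995
Z = (x - mean) / std
= (15 - 41.3333) / 16.7995
= -26.3333 / 16.7995
= -1.57

-1.57


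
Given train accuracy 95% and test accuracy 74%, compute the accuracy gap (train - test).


Gap = train_accuracy - test_accuracy
= 95 - 74
= 21%
This large gap strongly indicates overfitting.

21


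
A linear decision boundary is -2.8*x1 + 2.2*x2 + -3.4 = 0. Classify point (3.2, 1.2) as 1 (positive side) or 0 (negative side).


Compute -2.8 * 3.2 + 2.2 * 1.2 + -3.4
= -8.96 + 2.64 + -3.4
= -9.72
Since -9.72 < 0, the point is on the negative side.

0


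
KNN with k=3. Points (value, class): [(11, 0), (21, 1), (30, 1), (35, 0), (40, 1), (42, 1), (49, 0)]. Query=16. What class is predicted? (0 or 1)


Distances from query 16:
Point 11 (class 0): distance = 5
Point 21 (class 1): distance = 5
Point 30 (class 1): distance = 14
K=3 nearest neighbors: classes = [0, 1, 1]
Votes for class 1: 2 / 3
Majority vote => class 1

1


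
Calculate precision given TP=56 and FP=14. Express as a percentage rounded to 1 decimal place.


Precision = TP / (TP + FP) * 100
= 56 / (56 + 14)
= 56 / 70
= 0.8
= 80.0%

80.0


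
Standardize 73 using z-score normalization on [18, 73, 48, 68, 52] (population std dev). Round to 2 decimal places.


Mean = (18 + 73 + 48 + 68 + 52) / 5 = 51.8
Variance = sum((x_i - mean)^2) / n = 373.76
Std = sqrt(373.76) = 19.3329
Z = (x - mean) / std
= (73 - 51.8) / 19.3329
= 21.2 / 19.3329
= 1.10

1.10


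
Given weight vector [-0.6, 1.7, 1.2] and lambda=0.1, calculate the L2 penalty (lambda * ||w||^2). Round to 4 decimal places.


Squaring each weight:
(-0.6)^2 = 0.36
1.7^2 = 2.89
1.2^2 = 1.44
Sum of squares = 4.69
Penalty = 0.1 * 4.69 = 0.4690

0.4690


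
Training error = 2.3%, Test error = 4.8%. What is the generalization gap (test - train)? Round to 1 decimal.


Generalization gap = test_error - train_error
= 4.8 - 2.3
= 2.5%
A moderate gap.

2.5


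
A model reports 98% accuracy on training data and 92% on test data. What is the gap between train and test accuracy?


Gap = train_accuracy - test_accuracy
= 98 - 92
= 6%
This moderate gap may indicate mild overfitting.

6


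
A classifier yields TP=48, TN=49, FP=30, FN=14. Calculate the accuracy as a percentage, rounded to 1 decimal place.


Accuracy = (TP + TN) / (TP + TN + FP + FN) * 100
= (48 + 49) / (48 + 49 + 30 + 14)
= 97 / 141
= 0.6879
= 68.8%

68.8


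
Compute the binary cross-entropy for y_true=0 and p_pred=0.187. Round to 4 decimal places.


For y=0: Loss = -log(1-p)
= -log(1 - 0.187)
= -log(0.813)
= -(-0.207)
= 0.2070

0.2070


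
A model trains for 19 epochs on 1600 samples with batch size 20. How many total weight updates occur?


Iterations per epoch = 1600 / 20 = 80
Total updates = iterations_per_epoch * epochs
= 80 * 19
= 1520

1520


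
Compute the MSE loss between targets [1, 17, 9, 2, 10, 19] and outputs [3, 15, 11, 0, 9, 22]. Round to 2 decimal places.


Differences: [-2, 2, -2, 2, 1, -3]
Squared errors: [4, 4, 4, 4, 1, 9]
Sum of squared errors = 26
MSE = 26 / 6 = 4.33

4.33


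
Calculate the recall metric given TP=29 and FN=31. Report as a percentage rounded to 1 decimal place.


Recall = TP / (TP + FN) * 100
= 29 / (29 + 31)
= 29 / 60
= 0.4833
= 48.3%

48.3


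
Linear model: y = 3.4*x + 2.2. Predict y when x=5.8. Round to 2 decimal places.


y = 3.4 * 5.8 + (2.2)
= 19.72 + (2.2)
= 21.92

21.92


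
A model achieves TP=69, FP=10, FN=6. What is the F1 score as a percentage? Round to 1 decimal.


Precision = TP / (TP + FP) = 69 / 79 = 0.8734
Recall = TP / (TP + FN) = 69 / 75 = 0.92
F1 = 2 * P * R / (P + R)
= 2 * 0.8734 * 0.92 / (0.8734 + 0.92)
= 1.6071 / 1.7934
= 0.8961
As percentage: 89.6%

89.6


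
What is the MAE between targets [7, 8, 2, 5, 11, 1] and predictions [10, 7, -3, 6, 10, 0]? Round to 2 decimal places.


Absolute errors: [3, 1, 5, 1, 1, 1]
Sum of absolute errors = 12
MAE = 12 / 6 = 2.00

2.00


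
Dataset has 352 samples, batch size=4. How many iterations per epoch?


Iterations per epoch = dataset_size / batch_size
= 352 / 4
= 88

88


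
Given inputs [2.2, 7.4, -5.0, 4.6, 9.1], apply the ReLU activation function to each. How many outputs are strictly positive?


ReLU(x) = max(0, x) for each element:
ReLU(2.2) = 2.2
ReLU(7.4) = 7.4
ReLU(-5.0) = 0
ReLU(4.6) = 4.6
ReLU(9.1) = 9.1
Active neurons (>0): 4

4


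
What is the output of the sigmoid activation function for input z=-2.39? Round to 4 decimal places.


sigmoid(z) = 1 / (1 + exp(-z))
exp(-(-2.39)) = exp(2.39) = 10.9135
1 + 10.9135 = 11.9135
1 / 11.9135 = 0.0839

0.0839


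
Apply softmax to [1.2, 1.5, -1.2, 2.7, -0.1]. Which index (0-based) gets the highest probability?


Softmax is a monotonic transformation, so it preserves the argmax.
We need to find the index of the maximum logit.
Index 0: 1.2
Index 1: 1.5
Index 2: -1.2
Index 3: 2.7
Index 4: -0.1
Maximum logit = 2.7 at index 3

3


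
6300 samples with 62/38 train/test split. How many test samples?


Train samples = 6300 * 62% = 3906
Test samples = 6300 - 3906
= 2394

2394


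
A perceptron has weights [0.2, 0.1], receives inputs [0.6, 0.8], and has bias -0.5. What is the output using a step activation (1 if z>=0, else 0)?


z = w . x + b
= 0.2*0.6 + 0.1*0.8 + -0.5
= 0.12 + 0.08 + -0.5
= 0.2 + -0.5
= -0.3
Since z = -0.3 < 0, output = 0

0


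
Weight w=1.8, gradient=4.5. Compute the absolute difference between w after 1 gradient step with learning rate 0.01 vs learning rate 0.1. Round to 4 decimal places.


With lr=0.01: w_new = 1.8 - 0.01 * 4.5 = 1.755
With lr=0.1: w_new = 1.8 - 0.1 * 4.5 = 1.35
Absolute difference = |1.755 - 1.35|
= 0.4050

0.4050


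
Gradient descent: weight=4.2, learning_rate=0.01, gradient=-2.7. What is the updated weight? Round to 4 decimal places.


w_new = w_old - lr * gradient
= 4.2 - 0.01 * -2.7
= 4.2 - (-0.027)
= 4.2270

4.2270


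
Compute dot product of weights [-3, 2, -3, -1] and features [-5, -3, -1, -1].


Element-wise products:
-3 * -5 = 15
2 * -3 = -6
-3 * -1 = 3
-1 * -1 = 1
Sum = 15 + -6 + 3 + 1
= 13

13


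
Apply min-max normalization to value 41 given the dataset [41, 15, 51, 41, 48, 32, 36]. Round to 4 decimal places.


Min = 15, Max = 51
Range = 51 - 15 = 36
Scaled = (x - min) / (max - min)
= (41 - 15) / 36
= 26 / 36
= 0.7222

0.7222


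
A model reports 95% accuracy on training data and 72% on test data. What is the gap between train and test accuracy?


Gap = train_accuracy - test_accuracy
= 95 - 72
= 23%
This large gap strongly indicates overfitting.

23


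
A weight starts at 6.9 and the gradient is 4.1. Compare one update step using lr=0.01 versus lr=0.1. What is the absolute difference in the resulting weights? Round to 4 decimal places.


With lr=0.01: w_new = 6.9 - 0.01 * 4.1 = 6.859
With lr=0.1: w_new = 6.9 - 0.1 * 4.1 = 6.49
Absolute difference = |6.859 - 6.49|
= 0.3690

0.3690


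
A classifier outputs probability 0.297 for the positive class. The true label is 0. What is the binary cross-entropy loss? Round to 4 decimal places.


For y=0: Loss = -log(1-p)
= -log(1 - 0.297)
= -log(0.703)
= -(-0.3524)
= 0.3524

0.3524


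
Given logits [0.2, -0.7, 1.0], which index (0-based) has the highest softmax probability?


Softmax is a monotonic transformation, so it preserves the argmax.
We need to find the index of the maximum logit.
Index 0: 0.2
Index 1: -0.7
Index 2: 1.0
Maximum logit = 1.0 at index 2

2


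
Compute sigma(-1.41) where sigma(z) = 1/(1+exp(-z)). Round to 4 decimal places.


sigmoid(z) = 1 / (1 + exp(-z))
exp(-(-1.41)) = exp(1.41) = 4.096
1 + 4.096 = 5.096
1 / 5.096 = 0.1962

0.1962
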